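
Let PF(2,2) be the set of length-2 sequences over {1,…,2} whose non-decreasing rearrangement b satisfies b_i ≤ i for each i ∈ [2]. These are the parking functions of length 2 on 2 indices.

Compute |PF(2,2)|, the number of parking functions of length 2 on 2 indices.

3

|PF| = (3−2)·3^(2−1) = 1 · 3 = 3 (Konheim–Weiss)
Example (2,1) → sorted (1,2): b_i ≤ i ∀i, a PF.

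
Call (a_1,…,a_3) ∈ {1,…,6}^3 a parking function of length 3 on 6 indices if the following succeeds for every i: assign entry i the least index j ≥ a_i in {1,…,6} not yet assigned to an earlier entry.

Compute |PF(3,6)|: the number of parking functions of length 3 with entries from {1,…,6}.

Count = (6+1−3)·(6+1)^{3−1} = 4·49 = 196 (Pollak)
One tuple (2,1,5) → sorted (1,2,5): b_i ≤ 3+i ∀i, a PF.

196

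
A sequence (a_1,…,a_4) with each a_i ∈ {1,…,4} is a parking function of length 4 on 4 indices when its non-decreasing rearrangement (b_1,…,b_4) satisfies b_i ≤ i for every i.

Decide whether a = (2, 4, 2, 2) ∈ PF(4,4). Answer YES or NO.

Rearranged: b = (2, 2, 2, 4).
  b_1=2 > 1
  fails at i=1 ⇒ NO

NO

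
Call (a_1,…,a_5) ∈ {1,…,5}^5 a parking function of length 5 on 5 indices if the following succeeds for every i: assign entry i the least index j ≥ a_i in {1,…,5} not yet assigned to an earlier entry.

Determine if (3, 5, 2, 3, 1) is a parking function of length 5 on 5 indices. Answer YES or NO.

Order a: b = (1, 2, 3, 3, 5).
  b_1=1 ≤ 1
  b_2=2 ≤ 2
  b_3=3 ≤ 3
  b_4=3 ≤ 4
  b_5=5 ≤ 5
All bounds hold ⇒ YES

YES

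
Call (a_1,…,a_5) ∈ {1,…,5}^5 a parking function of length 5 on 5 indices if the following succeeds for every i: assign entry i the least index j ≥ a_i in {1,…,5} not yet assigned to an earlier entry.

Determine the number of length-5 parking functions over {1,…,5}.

|PF(5,5)| = 1·6^4 = 1×1296 = 1296 (Konheim–Weiss)
Example (4,1,2,5,1) → sorted (1,1,2,4,5): b_i ≤ i ∀i, a PF.

1296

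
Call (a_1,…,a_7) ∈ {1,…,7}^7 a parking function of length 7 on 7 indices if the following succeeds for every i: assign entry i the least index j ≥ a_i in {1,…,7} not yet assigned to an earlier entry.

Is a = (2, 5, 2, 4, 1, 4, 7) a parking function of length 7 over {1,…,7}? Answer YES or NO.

YES

Order a: b = (1, 2, 2, 4, 4, 5, 7).
  b_1=1 ≤ 1
  b_2=2 ≤ 2
  b_3=2 ≤ 3
  b_4=4 ≤ 4
  b_5=4 ≤ 5
  b_6=5 ≤ 6
  b_7=7 ≤ 7
All bounds hold ⇒ YES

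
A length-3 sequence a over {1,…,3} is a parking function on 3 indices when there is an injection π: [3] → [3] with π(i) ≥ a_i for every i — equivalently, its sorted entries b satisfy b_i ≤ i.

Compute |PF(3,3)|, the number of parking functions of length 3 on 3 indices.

|PF| = 1·4^2 = 1×16 = 16 (Konheim–Weiss)
Example (1,2,2) → sorted (1,2,2): b_i ≤ i ∀i, a PF.

16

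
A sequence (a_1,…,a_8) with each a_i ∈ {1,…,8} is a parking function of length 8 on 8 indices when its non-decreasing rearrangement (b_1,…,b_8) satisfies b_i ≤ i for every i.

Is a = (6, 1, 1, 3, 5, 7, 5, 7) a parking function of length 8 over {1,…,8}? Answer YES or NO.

Order a: b = (1, 1, 3, 5, 5, 6, 7, 7).
  b_1=1 ≤ 1
  b_2=1 ≤ 2
  b_3=3 ≤ 3
  b_4=5 > 4
  fails at i=4 ⇒ NO

NO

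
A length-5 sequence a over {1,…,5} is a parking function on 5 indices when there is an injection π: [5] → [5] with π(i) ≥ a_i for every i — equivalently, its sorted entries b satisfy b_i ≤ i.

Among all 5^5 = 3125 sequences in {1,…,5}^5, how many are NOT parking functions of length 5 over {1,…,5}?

1829

|PF| = (5−5+1)·(5+1)^(5−1) = 1·1296 = 1296 (Konheim–Weiss)
One tuple (3,3,4,2,4) → sorted (2,3,3,4,4): b_1=2>1, not a PF.
5^5 − 1296 = 3125 − 1296 = 1829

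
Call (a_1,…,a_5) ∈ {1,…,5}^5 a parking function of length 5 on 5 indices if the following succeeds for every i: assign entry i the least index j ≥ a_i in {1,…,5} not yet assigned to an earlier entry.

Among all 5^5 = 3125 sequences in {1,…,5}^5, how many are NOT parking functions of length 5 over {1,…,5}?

Count = (5−5+1)·(5+1)^(5−1) = 1×1296 = 1296
Check (4,4,4,4,4) → sorted (4,4,4,4,4): b_1=4>1, not a PF.
Total 3125; non-PF = 3125−1296 = 1829

1829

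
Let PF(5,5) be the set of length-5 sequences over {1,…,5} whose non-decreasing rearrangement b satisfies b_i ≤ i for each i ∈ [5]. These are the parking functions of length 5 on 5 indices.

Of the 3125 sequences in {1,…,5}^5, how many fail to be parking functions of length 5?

|PF(5,5)| = (5+1−5)·(5+1)^{5−1} = 1×1296 = 1296
E.g. (3,4,3,5,3) → sorted (3,3,3,4,5): b_1=3>1, not a PF.
So 3125 − 1296 = 1829 fail.

1829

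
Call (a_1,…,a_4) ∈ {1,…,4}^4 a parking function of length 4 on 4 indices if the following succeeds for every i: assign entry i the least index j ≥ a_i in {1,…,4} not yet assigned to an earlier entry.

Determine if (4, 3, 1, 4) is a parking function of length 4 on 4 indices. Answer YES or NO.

NO

Sorted: b = (1, 3, 4, 4).
  b_1=1 ≤ 1
  b_2=3 > 2
  fails at i=2 ⇒ NO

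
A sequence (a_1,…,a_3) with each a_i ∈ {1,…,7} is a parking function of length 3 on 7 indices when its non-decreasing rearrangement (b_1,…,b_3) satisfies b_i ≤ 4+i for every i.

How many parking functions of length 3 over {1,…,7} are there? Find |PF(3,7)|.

320

|PF| = (7−3+1)·(7+1)^(3−1) = 5·64 = 320 (Pollak)
Check (7,2,5) → sorted (2,5,7): b_i ≤ 4+i ∀i, a PF.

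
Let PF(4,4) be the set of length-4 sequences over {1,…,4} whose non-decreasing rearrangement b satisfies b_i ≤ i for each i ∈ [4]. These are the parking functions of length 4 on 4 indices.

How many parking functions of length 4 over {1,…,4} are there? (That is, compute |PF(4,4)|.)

|PF| = (5−4)·5^(4−1) = 1×125 = 125 (Konheim–Weiss)
Check (3,1,4,2) → sorted (1,2,3,4): b_i ≤ i ∀i, a PF.

125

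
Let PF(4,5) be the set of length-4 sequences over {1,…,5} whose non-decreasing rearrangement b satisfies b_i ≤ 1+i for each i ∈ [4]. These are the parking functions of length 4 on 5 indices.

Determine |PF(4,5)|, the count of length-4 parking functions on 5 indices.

Count = 2·6^3 = 2·216 = 432 [KW]
Example (2,1,4,1) → sorted (1,1,2,4): b_i ≤ 1+i ∀i, a PF.

432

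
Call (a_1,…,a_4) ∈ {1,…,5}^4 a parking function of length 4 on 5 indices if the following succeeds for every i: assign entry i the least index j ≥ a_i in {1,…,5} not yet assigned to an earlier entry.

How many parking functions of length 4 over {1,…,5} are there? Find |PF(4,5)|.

Count = 2·6^3 = 2 · 216 = 432 (Pollak)
E.g. (3,5,3,2) → sorted (2,3,3,5): b_i ≤ 1+i ∀i, a PF.

432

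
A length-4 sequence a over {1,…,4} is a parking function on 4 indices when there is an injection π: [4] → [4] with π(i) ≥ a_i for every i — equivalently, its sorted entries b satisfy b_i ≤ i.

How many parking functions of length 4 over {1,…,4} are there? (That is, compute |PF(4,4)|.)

#PF = 1·5^3 = 1×125 = 125
Check (2,1,4,2) → sorted (1,2,2,4): b_i ≤ i ∀i, a PF.

125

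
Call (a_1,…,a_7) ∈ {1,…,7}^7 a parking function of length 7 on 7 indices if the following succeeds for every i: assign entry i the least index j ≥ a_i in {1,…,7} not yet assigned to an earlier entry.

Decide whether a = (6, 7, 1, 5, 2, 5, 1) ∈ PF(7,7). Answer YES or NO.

NO

Order a: b = (1, 1, 2, 5, 5, 6, 7).
  b_1=1 ≤ 1
  b_2=1 ≤ 2
  b_3=2 ≤ 3
  b_4=5 > 4
  fails at i=4 ⇒ NO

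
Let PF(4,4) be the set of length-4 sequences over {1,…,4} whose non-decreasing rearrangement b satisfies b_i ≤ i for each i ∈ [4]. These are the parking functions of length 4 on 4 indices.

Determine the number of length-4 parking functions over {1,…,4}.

125

#PF = (5−4)·5^(4−1) = 1×125 = 125
One tuple (2,1,4,1) → sorted (1,1,2,4): b_i ≤ i ∀i, a PF.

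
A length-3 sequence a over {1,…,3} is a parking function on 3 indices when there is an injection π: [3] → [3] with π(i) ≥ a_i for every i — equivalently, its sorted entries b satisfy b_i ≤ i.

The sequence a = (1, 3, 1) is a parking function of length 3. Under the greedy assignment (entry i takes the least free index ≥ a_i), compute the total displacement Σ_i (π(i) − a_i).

1

Σπ = 6 ({1..3} each once); Σa = 1+3+1 = 5; disp = 6−5 = 1.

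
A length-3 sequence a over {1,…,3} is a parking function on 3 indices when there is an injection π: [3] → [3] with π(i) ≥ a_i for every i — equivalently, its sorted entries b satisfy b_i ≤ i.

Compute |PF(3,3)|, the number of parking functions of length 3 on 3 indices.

|PF| = (4−3)·4^(3−1) = 1×16 = 16 (Pollak)
Example (2,1,2) → sorted (1,2,2): b_i ≤ i ∀i, a PF.

16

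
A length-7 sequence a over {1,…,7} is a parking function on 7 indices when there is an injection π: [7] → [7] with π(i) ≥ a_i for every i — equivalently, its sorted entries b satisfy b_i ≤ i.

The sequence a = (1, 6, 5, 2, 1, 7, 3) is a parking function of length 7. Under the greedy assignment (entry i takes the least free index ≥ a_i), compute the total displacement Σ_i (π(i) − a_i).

3

Σπ(i) = 1+…+7 = 28; Σa = 1+6+5+2+1+7+3 = 25; disp = 28−25 = 3.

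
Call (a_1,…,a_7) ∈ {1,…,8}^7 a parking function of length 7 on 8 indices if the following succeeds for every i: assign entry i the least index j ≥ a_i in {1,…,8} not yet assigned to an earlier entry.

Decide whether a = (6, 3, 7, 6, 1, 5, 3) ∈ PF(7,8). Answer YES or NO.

YES

Sorted: b = (1, 3, 3, 5, 6, 6, 7).
  b_1=1 ≤ 2
  b_2=3 ≤ 3
  b_3=3 ≤ 4
  b_4=5 ≤ 5
  b_5=6 ≤ 6
  b_6=6 ≤ 7
  b_7=7 ≤ 8
All bounds hold ⇒ YES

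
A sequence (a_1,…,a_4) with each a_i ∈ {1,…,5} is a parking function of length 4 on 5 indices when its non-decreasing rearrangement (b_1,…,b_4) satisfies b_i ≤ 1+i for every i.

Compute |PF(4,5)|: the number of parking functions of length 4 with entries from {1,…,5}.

432

|PF(4,5)| = (6−4)·6^(4−1) = 2·216 = 432 (Pollak)
E.g. (3,2,5,2) → sorted (2,2,3,5): b_i ≤ 1+i ∀i, a PF.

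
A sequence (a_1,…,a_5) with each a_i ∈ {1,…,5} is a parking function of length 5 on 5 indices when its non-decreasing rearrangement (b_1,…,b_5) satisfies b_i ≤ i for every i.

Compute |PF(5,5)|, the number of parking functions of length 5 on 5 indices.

#PF = 1·6^4 = 1 · 1296 = 1296 [KW]
E.g. (3,4,3,1,2) → sorted (1,2,3,3,4): b_i ≤ i ∀i, a PF.

1296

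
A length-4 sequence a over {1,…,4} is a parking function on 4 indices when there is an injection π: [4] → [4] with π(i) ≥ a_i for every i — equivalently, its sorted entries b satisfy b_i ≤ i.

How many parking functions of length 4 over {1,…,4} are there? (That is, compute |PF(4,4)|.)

125

Count = 1·5^3 = 1×125 = 125
Check (1,1,2,3) → sorted (1,1,2,3): b_i ≤ i ∀i, a PF.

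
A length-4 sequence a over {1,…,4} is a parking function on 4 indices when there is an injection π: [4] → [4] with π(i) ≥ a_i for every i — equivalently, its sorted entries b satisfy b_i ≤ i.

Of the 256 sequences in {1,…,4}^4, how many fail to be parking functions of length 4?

131

|PF| = (5−4)·5^(4−1) = 1×125 = 125 (Konheim–Weiss)
E.g. (4,4,3,4) → sorted (3,4,4,4): b_1=3>1, not a PF.
So 256 − 125 = 131 fail.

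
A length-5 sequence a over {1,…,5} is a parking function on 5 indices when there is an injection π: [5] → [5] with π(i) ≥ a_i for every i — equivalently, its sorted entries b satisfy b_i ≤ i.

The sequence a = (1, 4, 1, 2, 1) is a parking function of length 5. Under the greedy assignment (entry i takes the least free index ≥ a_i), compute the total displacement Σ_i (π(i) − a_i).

6

Σπ = 5·6/2 = 15 (π permutes [5]); Σa = 1+4+1+2+1 = 9; disp = 15−9 = 6.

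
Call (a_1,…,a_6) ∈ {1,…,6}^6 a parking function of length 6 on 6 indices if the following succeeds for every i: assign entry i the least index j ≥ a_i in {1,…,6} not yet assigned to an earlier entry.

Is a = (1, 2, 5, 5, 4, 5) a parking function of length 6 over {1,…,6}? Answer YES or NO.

NO

Sorted: b = (1, 2, 4, 5, 5, 5).
  b_1=1 ≤ 1
  b_2=2 ≤ 2
  b_3=4 > 3
  fails at i=3 ⇒ NO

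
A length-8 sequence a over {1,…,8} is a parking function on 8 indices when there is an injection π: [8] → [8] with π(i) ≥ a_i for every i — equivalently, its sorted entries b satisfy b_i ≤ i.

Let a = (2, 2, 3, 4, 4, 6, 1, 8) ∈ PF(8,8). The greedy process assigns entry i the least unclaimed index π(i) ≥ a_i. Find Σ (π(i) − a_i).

Σπ = 36 ({1..8} each once); Σa = 2+2+3+4+4+6+1+8 = 30; disp = 36−30 = 6.

6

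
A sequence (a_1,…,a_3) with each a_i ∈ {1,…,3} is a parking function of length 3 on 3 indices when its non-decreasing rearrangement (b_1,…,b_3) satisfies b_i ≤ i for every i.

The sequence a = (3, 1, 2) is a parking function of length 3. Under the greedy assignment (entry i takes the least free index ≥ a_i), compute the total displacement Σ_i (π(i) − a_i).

Σπ = 6 ({1..3} each once); Σa = 3+1+2 = 6; disp = 6−6 = 0.

0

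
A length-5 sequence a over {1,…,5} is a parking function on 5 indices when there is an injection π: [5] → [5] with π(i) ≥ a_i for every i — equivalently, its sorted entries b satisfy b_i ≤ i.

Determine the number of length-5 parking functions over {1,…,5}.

#PF = (6−5)·6^(5−1) = 1 · 1296 = 1296 [KW]
One tuple (2,3,3,4,1) → sorted (1,2,3,3,4): b_i ≤ i ∀i, a PF.

1296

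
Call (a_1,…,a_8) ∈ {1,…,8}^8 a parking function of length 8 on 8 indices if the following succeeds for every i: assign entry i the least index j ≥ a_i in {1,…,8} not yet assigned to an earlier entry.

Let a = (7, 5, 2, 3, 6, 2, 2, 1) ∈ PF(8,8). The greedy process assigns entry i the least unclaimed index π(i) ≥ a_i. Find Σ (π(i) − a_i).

Σπ(i) = 1+…+8 = 36; Σa = 7+5+2+3+6+2+2+1 = 28; disp = 36−28 = 8.

8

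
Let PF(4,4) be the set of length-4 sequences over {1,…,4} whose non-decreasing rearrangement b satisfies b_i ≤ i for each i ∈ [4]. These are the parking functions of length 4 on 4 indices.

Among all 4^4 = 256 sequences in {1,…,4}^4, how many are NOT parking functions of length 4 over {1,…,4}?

Count = (4+1−4)·(4+1)^{4−1} = 1×125 = 125 (Pollak)
E.g. (4,2,4,4) → sorted (2,4,4,4): b_1=2>1, not a PF.
Total 256; non-PF = 256−125 = 131

131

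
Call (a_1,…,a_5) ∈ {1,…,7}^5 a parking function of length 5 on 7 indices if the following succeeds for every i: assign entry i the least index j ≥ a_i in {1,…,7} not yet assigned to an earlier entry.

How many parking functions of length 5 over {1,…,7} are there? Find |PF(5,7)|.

#PF = 3·8^4 = 3·4096 = 12288 (Konheim–Weiss)
One tuple (5,3,4,2,7) → sorted (2,3,4,5,7): b_i ≤ 2+i ∀i, a PF.

12288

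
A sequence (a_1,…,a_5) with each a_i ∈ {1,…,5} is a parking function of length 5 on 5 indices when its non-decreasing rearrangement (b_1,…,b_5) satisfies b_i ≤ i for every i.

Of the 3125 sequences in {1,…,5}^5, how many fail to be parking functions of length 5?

#PF = (6−5)·6^(5−1) = 1·1296 = 1296 (Konheim–Weiss)
E.g. (4,5,4,5,3) → sorted (3,4,4,5,5): b_1=3>1, not a PF.
5^5 − 1296 = 3125 − 1296 = 1829

1829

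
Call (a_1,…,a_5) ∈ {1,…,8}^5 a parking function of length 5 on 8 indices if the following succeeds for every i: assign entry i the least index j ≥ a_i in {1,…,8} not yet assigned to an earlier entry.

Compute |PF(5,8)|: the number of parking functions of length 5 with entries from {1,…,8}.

26244

#PF = (9−5)·9^(5−1) = 4×6561 = 26244 (Pollak)
Example (6,2,8,3,5) → sorted (2,3,5,6,8): b_i ≤ 3+i ∀i, a PF.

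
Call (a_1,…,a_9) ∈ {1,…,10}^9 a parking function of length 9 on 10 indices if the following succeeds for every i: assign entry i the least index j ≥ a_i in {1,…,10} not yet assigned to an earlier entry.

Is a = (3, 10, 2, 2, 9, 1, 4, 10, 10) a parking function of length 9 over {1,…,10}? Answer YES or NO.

NO

Sorted: b = (1, 2, 2, 3, 4, 9, 10, 10, 10).
  b_1=1 ≤ 2
  b_2=2 ≤ 3
  b_3=2 ≤ 4
  b_4=3 ≤ 5
  b_5=4 ≤ 6
  b_6=9 > 7
  fails at i=6 ⇒ NO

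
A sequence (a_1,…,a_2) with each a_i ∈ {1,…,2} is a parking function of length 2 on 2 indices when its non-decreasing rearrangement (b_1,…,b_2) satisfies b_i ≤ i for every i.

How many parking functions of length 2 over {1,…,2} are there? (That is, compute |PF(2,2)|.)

3

|PF| = (2−2+1)·(2+1)^(2−1) = 1·3 = 3 (Konheim–Weiss)
E.g. (1,2) → sorted (1,2): b_i ≤ i ∀i, a PF.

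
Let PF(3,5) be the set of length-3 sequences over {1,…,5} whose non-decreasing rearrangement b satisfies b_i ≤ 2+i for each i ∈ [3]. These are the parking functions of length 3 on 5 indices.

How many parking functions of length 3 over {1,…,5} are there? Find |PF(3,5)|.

|PF| = (5+1−3)·(5+1)^{3−1} = 3 · 36 = 108 [KW]
Example (5,1,2) → sorted (1,2,5): b_i ≤ 2+i ∀i, a PF.

108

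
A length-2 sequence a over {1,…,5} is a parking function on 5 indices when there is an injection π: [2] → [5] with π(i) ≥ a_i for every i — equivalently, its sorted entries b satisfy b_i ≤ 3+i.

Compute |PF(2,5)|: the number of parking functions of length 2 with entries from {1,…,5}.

24

#PF = (5−2+1)·(5+1)^(2−1) = 4×6 = 24 (Pollak)
Example (3,1) → sorted (1,3): b_i ≤ 3+i ∀i, a PF.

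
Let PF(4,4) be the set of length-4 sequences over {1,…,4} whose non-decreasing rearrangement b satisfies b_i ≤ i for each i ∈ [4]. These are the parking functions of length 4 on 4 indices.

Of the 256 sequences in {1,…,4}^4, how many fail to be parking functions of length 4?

|PF| = (4−4+1)·(4+1)^(4−1) = 1×125 = 125 (Pollak)
E.g. (2,1,4,4) → sorted (1,2,4,4): b_3=4>3, not a PF.
Total 256; non-PF = 256−125 = 131

131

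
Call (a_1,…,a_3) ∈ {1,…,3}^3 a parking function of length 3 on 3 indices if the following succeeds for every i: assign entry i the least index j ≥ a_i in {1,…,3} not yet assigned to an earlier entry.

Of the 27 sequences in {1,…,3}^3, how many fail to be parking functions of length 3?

|PF| = (4−3)·4^(3−1) = 1·16 = 16 (Konheim–Weiss)
Check (2,3,3) → sorted (2,3,3): b_1=2>1, not a PF.
Total 27; non-PF = 27−16 = 11

11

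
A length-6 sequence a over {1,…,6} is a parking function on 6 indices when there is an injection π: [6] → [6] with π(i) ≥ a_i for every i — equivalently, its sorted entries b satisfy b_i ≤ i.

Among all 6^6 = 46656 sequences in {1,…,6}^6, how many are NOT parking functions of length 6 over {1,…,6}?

29849

|PF| = (6+1−6)·(6+1)^{6−1} = 1 · 16807 = 16807 (Pollak)
One tuple (5,5,1,6,6,1) → sorted (1,1,5,5,6,6): b_3=5>3, not a PF.
Total 46656; non-PF = 46656−16807 = 29849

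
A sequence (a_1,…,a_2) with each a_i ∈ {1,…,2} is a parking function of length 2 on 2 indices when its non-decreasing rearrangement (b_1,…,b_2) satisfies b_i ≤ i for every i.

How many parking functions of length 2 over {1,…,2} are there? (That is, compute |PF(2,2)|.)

#PF = (2−2+1)·(2+1)^(2−1) = 1·3 = 3
One tuple (1,1) → sorted (1,1): b_i ≤ i ∀i, a PF.

3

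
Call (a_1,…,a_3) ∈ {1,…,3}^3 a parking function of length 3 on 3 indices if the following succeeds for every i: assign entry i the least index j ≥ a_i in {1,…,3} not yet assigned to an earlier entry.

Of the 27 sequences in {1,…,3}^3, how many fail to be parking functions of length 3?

11

#PF = (3−3+1)·(3+1)^(3−1) = 1 · 16 = 16 [KW]
E.g. (2,3,2) → sorted (2,2,3): b_1=2>1, not a PF.
So 27 − 16 = 11 fail.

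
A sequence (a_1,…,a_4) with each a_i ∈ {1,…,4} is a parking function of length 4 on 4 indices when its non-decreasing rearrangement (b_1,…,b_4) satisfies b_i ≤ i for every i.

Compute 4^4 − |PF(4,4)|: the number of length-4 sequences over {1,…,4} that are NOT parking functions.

Count = 1·5^3 = 1 · 125 = 125 (Pollak)
Example (3,3,3,3) → sorted (3,3,3,3): b_1=3>1, not a PF.
4^4 − 125 = 256 − 125 = 131

131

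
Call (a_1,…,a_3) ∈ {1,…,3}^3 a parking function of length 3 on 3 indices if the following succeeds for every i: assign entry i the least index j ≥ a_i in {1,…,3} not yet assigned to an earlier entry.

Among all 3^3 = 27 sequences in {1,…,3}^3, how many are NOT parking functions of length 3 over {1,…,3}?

11

#PF = (3+1−3)·(3+1)^{3−1} = 1×16 = 16
Check (3,3,2) → sorted (2,3,3): b_1=2>1, not a PF.
3^3 − 16 = 27 − 16 = 11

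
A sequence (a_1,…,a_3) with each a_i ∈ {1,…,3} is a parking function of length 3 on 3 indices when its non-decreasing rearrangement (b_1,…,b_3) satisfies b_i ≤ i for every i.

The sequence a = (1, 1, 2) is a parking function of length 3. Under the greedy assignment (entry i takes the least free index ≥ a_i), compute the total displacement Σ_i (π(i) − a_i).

2

Σπ = 3·4/2 = 6 (π permutes [3]); Σa = 1+1+2 = 4; disp = 6−4 = 2.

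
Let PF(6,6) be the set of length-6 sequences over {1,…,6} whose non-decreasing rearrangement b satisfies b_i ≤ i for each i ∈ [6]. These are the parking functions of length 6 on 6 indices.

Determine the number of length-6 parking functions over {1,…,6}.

16807

|PF| = 1·7^5 = 1×16807 = 16807
Example (1,4,1,1,4,2) → sorted (1,1,1,2,4,4): b_i ≤ i ∀i, a PF.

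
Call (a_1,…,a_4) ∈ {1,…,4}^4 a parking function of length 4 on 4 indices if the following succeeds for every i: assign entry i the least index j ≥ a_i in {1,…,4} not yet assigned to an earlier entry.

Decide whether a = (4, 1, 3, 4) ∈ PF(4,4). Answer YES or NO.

Order a: b = (1, 3, 4, 4).
  b_1=1 ≤ 1
  b_2=3 > 2
  fails at i=2 ⇒ NO

NO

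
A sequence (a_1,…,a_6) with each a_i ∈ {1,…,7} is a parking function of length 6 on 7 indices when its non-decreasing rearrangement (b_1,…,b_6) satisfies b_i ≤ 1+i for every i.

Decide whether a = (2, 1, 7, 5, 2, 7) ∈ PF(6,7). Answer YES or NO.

Rearranged: b = (1, 2, 2, 5, 7, 7).
  b_1=1 ≤ 2
  b_2=2 ≤ 3
  b_3=2 ≤ 4
  b_4=5 ≤ 5
  b_5=7 > 6
  fails at i=5 ⇒ NO

NO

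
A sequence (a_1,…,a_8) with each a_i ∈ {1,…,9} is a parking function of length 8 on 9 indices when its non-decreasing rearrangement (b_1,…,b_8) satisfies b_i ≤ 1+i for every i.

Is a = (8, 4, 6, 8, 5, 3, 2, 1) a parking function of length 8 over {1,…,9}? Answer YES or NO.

YES

Order a: b = (1, 2, 3, 4, 5, 6, 8, 8).
  b_1=1 ≤ 2
  b_2=2 ≤ 3
  b_3=3 ≤ 4
  b_4=4 ≤ 5
  b_5=5 ≤ 6
  b_6=6 ≤ 7
  b_7=8 ≤ 8
  b_8=8 ≤ 9
All bounds hold ⇒ YES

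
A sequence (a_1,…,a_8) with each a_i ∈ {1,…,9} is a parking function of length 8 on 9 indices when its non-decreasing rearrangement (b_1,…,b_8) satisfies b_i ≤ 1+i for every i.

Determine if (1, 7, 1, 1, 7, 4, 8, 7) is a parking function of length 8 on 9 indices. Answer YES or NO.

Rearranged: b = (1, 1, 1, 4, 7, 7, 7, 8).
  b_1=1 ≤ 2
  b_2=1 ≤ 3
  b_3=1 ≤ 4
  b_4=4 ≤ 5
  b_5=7 > 6
  fails at i=5 ⇒ NO

NO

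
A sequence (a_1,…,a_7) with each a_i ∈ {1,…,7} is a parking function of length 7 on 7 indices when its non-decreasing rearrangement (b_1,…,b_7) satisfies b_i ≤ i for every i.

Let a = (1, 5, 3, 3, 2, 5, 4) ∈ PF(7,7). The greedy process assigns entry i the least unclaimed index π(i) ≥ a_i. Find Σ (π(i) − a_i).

Σπ(i) = 1+…+7 = 28; Σa = 1+5+3+3+2+5+4 = 23; disp = 28−23 = 5.

5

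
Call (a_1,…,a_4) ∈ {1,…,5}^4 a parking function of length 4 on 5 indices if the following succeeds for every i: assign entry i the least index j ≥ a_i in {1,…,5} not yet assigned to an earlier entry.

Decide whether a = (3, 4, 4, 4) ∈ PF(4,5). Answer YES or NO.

Order a: b = (3, 4, 4, 4).
  b_1=3 > 2
  fails at i=1 ⇒ NO

NO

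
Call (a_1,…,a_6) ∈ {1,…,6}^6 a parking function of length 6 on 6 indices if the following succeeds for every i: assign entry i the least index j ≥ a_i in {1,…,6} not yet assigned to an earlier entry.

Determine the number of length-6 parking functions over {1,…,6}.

|PF| = 1·7^5 = 1·16807 = 16807 [KW]
Example (2,2,5,6,1,1) → sorted (1,1,2,2,5,6): b_i ≤ i ∀i, a PF.

16807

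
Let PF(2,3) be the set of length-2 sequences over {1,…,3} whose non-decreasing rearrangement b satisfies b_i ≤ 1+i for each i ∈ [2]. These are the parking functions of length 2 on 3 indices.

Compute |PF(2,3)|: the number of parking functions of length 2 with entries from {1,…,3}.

#PF = (4−2)·4^(2−1) = 2·4 = 8 (Konheim–Weiss)
Check (1,2) → sorted (1,2): b_i ≤ 1+i ∀i, a PF.

8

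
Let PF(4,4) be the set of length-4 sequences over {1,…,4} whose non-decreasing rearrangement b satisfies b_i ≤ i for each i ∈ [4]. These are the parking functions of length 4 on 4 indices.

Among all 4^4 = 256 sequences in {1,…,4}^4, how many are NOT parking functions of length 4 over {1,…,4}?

131

Count = 1·5^3 = 1 · 125 = 125 [KW]
Example (3,3,3,4) → sorted (3,3,3,4): b_1=3>1, not a PF.
Total 256; non-PF = 256−125 = 131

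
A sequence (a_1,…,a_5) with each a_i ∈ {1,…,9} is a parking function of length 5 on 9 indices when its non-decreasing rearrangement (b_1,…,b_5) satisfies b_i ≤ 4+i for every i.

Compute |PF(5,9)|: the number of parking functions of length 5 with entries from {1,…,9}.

#PF = (9−5+1)·(9+1)^(5−1) = 5 · 10000 = 50000 (Konheim–Weiss)
One tuple (2,2,5,5,3) → sorted (2,2,3,5,5): b_i ≤ 4+i ∀i, a PF.

50000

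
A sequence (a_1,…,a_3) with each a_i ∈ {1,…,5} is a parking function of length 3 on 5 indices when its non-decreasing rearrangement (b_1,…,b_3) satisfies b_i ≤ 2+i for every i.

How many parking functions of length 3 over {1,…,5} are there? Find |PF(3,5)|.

|PF(3,5)| = (5−3+1)·(5+1)^(3−1) = 3·36 = 108 [KW]
Check (4,3,3) → sorted (3,3,4): b_i ≤ 2+i ∀i, a PF.

108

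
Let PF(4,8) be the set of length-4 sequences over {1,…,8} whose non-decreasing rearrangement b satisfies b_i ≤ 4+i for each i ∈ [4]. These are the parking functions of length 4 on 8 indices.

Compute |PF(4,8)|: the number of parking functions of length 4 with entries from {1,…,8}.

|PF| = 5·9^3 = 5×729 = 3645 (Konheim–Weiss)
Example (6,1,2,1) → sorted (1,1,2,6): b_i ≤ 4+i ∀i, a PF.

3645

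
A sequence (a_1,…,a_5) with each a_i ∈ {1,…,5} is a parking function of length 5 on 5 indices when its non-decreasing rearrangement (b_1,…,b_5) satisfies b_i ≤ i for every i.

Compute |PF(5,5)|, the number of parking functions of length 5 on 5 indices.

#PF = 1·6^4 = 1·1296 = 1296 [KW]
One tuple (1,1,4,3,3) → sorted (1,1,3,3,4): b_i ≤ i ∀i, a PF.

1296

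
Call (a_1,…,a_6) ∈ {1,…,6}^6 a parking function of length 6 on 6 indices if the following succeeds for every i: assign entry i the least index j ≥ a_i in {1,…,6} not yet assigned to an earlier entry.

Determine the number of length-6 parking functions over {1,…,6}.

16807

#PF = (6+1−6)·(6+1)^{6−1} = 1×16807 = 16807 (Konheim–Weiss)
Example (3,1,6,2,1,3) → sorted (1,1,2,3,3,6): b_i ≤ i ∀i, a PF.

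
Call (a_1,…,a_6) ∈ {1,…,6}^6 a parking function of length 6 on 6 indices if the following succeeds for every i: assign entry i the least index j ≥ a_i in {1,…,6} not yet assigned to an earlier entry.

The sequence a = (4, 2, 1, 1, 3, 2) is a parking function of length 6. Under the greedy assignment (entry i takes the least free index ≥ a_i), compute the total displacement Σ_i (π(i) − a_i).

Σπ = 6·7/2 = 21 (π permutes [6]); Σa = 4+2+1+1+3+2 = 13; disp = 21−13 = 8.

8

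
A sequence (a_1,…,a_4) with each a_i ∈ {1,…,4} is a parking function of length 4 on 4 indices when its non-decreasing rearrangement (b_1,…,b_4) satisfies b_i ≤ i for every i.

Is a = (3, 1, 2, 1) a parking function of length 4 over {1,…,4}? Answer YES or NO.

Rearranged: b = (1, 1, 2, 3).
  b_1=1 ≤ 1
  b_2=1 ≤ 2
  b_3=2 ≤ 3
  b_4=3 ≤ 4
All bounds hold ⇒ YES

YES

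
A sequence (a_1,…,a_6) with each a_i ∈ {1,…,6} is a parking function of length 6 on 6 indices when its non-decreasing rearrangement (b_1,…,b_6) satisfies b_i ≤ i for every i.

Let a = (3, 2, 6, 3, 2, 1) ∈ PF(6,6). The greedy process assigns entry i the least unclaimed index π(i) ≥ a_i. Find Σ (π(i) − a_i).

4

Σπ = 21 ({1..6} each once); Σa = 3+2+6+3+2+1 = 17; disp = 21−17 = 4.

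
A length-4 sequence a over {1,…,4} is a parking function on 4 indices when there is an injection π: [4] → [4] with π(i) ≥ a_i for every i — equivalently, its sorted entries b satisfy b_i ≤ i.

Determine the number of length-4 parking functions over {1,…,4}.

125

|PF| = (5−4)·5^(4−1) = 1×125 = 125 (Konheim–Weiss)
E.g. (1,4,3,2) → sorted (1,2,3,4): b_i ≤ i ∀i, a PF.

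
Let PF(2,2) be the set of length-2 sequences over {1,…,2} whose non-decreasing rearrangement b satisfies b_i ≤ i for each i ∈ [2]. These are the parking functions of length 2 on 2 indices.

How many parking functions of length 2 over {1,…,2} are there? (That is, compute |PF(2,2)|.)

|PF| = 1·3^1 = 1 · 3 = 3 (Pollak)
E.g. (1,2) → sorted (1,2): b_i ≤ i ∀i, a PF.

3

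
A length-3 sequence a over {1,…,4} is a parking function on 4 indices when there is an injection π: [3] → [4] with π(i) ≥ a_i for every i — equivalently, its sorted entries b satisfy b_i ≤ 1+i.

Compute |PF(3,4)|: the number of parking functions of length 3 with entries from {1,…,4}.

#PF = 2·5^2 = 2 · 25 = 50 (Konheim–Weiss)
Example (2,1,1) → sorted (1,1,2): b_i ≤ 1+i ∀i, a PF.

50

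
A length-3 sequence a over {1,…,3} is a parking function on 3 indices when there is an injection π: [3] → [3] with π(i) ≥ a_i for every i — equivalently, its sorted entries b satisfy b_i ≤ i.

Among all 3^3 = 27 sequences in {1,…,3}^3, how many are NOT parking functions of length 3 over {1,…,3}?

|PF(3,3)| = (4−3)·4^(3−1) = 1×16 = 16 (Pollak)
Example (3,3,1) → sorted (1,3,3): b_2=3>2, not a PF.
3^3 − 16 = 27 − 16 = 11

11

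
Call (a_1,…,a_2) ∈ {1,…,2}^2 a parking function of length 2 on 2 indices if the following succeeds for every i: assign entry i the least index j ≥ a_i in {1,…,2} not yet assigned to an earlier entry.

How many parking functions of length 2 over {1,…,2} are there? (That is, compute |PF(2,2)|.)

|PF(2,2)| = (2+1−2)·(2+1)^{2−1} = 1 · 3 = 3 (Pollak)
E.g. (1,1) → sorted (1,1): b_i ≤ i ∀i, a PF.

3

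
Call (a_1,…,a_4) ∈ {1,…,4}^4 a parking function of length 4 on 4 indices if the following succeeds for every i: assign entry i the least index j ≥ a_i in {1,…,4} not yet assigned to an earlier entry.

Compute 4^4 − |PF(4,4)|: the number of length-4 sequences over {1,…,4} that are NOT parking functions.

|PF(4,4)| = 1·5^3 = 1·125 = 125
Example (4,3,3,4) → sorted (3,3,4,4): b_1=3>1, not a PF.
So 256 − 125 = 131 fail.

131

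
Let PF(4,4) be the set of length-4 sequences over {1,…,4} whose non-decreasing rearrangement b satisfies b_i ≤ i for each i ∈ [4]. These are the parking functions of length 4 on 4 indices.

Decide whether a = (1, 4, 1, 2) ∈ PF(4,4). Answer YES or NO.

Order a: b = (1, 1, 2, 4).
  b_1=1 ≤ 1
  b_2=1 ≤ 2
  b_3=2 ≤ 3
  b_4=4 ≤ 4
All bounds hold ⇒ YES

YES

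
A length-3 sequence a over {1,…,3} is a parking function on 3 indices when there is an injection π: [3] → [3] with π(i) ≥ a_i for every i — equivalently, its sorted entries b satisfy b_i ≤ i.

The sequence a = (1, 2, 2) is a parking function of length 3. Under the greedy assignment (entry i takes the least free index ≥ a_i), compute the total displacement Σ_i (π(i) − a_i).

Σπ(i) = 1+…+3 = 6; Σa = 1+2+2 = 5; disp = 6−5 = 1.

1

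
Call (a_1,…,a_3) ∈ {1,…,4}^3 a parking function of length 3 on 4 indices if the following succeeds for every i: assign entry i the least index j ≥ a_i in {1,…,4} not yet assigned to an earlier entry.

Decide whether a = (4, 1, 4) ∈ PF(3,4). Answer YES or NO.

Sorted: b = (1, 4, 4).
  b_1=1 ≤ 2
  b_2=4 > 3
  fails at i=2 ⇒ NO

NO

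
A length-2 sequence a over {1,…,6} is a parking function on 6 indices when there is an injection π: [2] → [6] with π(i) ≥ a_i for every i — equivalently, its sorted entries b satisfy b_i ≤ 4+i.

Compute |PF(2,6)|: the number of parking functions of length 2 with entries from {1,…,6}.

|PF| = (7−2)·7^(2−1) = 5·7 = 35 (Pollak)
One tuple (6,5) → sorted (5,6): b_i ≤ 4+i ∀i, a PF.

35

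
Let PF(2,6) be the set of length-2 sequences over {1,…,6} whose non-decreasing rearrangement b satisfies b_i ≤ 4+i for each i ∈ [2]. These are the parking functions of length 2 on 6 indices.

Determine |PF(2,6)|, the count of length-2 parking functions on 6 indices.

35

#PF = 5·7^1 = 5·7 = 35 (Konheim–Weiss)
Check (5,4) → sorted (4,5): b_i ≤ 4+i ∀i, a PF.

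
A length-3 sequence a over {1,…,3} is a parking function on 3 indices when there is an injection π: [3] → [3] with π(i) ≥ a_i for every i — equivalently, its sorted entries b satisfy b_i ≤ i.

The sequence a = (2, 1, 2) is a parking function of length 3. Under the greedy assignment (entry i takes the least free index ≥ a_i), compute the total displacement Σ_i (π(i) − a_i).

1

Σπ = 3·4/2 = 6 (π permutes [3]); Σa = 2+1+2 = 5; disp = 6−5 = 1.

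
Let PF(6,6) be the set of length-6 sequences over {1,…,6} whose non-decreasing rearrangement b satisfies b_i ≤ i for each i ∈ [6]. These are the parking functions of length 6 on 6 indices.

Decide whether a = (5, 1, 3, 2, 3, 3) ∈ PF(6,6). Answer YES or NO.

Rearranged: b = (1, 2, 3, 3, 3, 5).
  b_1=1 ≤ 1
  b_2=2 ≤ 2
  b_3=3 ≤ 3
  b_4=3 ≤ 4
  b_5=3 ≤ 5
  b_6=5 ≤ 6
All bounds hold ⇒ YES

YES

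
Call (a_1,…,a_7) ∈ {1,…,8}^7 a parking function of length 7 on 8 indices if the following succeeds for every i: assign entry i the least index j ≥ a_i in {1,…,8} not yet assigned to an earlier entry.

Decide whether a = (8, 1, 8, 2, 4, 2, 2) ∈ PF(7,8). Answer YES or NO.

Rearranged: b = (1, 2, 2, 2, 4, 8, 8).
  b_1=1 ≤ 2
  b_2=2 ≤ 3
  b_3=2 ≤ 4
  b_4=2 ≤ 5
  b_5=4 ≤ 6
  b_6=8 > 7
  fails at i=6 ⇒ NO

NO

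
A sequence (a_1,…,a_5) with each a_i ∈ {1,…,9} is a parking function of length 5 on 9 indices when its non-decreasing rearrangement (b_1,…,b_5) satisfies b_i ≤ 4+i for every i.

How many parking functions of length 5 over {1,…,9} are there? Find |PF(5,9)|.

#PF = (10−5)·10^(5−1) = 5 · 10000 = 50000 [KW]
E.g. (3,3,8,5,7) → sorted (3,3,5,7,8): b_i ≤ 4+i ∀i, a PF.

50000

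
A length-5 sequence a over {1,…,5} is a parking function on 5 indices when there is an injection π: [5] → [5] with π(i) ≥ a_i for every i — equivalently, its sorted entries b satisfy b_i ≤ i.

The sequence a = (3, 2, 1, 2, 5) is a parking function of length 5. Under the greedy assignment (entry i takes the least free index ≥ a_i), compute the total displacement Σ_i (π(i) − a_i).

Σπ = 5·6/2 = 15 (π permutes [5]); Σa = 3+2+1+2+5 = 13; disp = 15−13 = 2.

2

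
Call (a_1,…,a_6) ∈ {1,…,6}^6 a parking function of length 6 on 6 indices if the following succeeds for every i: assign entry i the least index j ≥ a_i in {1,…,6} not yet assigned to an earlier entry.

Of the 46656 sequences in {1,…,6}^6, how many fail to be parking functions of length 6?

29849

|PF(6,6)| = (6−6+1)·(6+1)^(6−1) = 1×16807 = 16807
E.g. (4,6,4,4,3,6) → sorted (3,4,4,4,6,6): b_1=3>1, not a PF.
Total 46656; non-PF = 46656−16807 = 29849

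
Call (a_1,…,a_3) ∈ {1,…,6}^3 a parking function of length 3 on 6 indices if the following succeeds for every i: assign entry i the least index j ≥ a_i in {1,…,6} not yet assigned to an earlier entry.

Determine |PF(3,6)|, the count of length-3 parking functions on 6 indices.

|PF(3,6)| = (7−3)·7^(3−1) = 4 · 49 = 196
One tuple (2,4,1) → sorted (1,2,4): b_i ≤ 3+i ∀i, a PF.

196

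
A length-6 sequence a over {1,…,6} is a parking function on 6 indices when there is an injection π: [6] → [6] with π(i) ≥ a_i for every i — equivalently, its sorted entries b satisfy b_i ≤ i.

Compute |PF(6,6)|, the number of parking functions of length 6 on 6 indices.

|PF| = (7−6)·7^(6−1) = 1×16807 = 16807
Example (5,2,4,1,6,1) → sorted (1,1,2,4,5,6): b_i ≤ i ∀i, a PF.

16807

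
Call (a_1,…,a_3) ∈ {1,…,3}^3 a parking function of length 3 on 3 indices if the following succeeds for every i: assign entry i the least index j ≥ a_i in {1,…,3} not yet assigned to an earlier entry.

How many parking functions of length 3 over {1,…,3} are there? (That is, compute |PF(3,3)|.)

Count = 1·4^2 = 1·16 = 16 (Konheim–Weiss)
One tuple (3,2,1) → sorted (1,2,3): b_i ≤ i ∀i, a PF.

16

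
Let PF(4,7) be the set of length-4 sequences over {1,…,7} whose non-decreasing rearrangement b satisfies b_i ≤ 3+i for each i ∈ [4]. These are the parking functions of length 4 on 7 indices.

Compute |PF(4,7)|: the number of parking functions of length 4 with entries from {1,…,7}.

2048

Count = (7+1−4)·(7+1)^{4−1} = 4 · 512 = 2048 (Konheim–Weiss)
Example (2,2,1,4) → sorted (1,2,2,4): b_i ≤ 3+i ∀i, a PF.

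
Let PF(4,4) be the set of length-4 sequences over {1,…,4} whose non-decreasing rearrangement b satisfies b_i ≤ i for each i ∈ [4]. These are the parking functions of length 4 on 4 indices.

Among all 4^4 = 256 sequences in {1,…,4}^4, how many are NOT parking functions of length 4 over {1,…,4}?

131

Count = (4−4+1)·(4+1)^(4−1) = 1 · 125 = 125 [KW]
Check (4,4,3,4) → sorted (3,4,4,4): b_1=3>1, not a PF.
4^4 − 125 = 256 − 125 = 131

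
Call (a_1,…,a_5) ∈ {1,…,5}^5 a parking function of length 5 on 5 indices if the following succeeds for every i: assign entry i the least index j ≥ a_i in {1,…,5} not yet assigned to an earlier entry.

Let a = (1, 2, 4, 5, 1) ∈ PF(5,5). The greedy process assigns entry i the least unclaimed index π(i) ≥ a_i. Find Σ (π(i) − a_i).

2

Σπ = 15 ({1..5} each once); Σa = 1+2+4+5+1 = 13; disp = 15−13 = 2.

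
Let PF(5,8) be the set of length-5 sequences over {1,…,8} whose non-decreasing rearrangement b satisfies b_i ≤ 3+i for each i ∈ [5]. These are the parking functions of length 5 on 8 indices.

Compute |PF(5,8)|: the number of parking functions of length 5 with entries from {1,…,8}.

26244

Count = (8+1−5)·(8+1)^{5−1} = 4·6561 = 26244 (Konheim–Weiss)
Check (6,7,5,1,5) → sorted (1,5,5,6,7): b_i ≤ 3+i ∀i, a PF.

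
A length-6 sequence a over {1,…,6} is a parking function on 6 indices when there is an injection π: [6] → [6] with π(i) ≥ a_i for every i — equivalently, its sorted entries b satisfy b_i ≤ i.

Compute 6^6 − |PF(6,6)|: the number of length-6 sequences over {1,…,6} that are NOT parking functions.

29849

|PF| = 1·7^5 = 1·16807 = 16807 [KW]
E.g. (4,2,6,5,6,4) → sorted (2,4,4,5,6,6): b_1=2>1, not a PF.
6^6 − 16807 = 46656 − 16807 = 29849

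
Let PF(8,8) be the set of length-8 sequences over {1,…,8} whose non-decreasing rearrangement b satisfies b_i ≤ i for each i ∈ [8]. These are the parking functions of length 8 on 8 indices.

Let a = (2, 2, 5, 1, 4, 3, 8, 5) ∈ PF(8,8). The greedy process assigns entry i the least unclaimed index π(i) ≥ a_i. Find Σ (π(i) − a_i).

Σπ = 36 ({1..8} each once); Σa = 2+2+5+1+4+3+8+5 = 30; disp = 36−30 = 6.

6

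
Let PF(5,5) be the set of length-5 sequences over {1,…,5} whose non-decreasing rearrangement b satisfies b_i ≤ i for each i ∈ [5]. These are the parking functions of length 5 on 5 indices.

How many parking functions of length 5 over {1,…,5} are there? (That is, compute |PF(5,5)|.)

1296

|PF(5,5)| = (6−5)·6^(5−1) = 1×1296 = 1296 [KW]
One tuple (5,2,3,3,1) → sorted (1,2,3,3,5): b_i ≤ i ∀i, a PF.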